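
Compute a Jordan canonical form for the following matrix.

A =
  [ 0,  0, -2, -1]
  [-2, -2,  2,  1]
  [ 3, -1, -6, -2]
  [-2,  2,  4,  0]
J_2(-2) ⊕ J_2(-2)

The characteristic polynomial is
  det(x·I − A) = x^4 + 8*x^3 + 24*x^2 + 32*x + 16 = (x + 2)^4

Eigenvalues and multiplicities (the geometric multiplicity of λ is n − rank(A − λI), which equals the number of Jordan blocks for λ):
  λ = -2: algebraic multiplicity = 4, geometric multiplicity = 2

Determining the block sizes for each eigenvalue:
  λ = -2: with am = 4 and gm = 2, the partition is not yet determined (e.g. several partitions of 4 into 2 parts exist). Let N = A − (-2)·I. Computing rank(N^1) = 2, rank(N^2) = 0; the number of blocks of size ≥ j is rank(N^{j−1}) − rank(N^j), giving [2, 2]. So we have 2 block(s) of size 2 → block sizes [2, 2]

Assembling the blocks gives a Jordan form
J =
  [-2,  1,  0,  0]
  [ 0, -2,  0,  0]
  [ 0,  0, -2,  1]
  [ 0,  0,  0, -2]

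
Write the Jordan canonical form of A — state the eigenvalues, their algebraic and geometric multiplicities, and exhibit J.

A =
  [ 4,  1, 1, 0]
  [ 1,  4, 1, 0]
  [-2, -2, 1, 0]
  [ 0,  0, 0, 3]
J_2(3) ⊕ J_1(3) ⊕ J_1(3)

The characteristic polynomial is
  det(x·I − A) = x^4 - 12*x^3 + 54*x^2 - 108*x + 81 = (x - 3)^4

Eigenvalues and multiplicities (the geometric multiplicity of λ is n − rank(A − λI), which equals the number of Jordan blocks for λ):
  λ = 3: algebraic multiplicity = 4, geometric multiplicity = 3

Determining the block sizes for each eigenvalue:
  λ = 3: 3 blocks summing to 4 forces exactly one block of size 2 and the rest size 1 → block sizes [2, 1, 1]

Assembling the blocks gives a Jordan form
J =
  [3, 1, 0, 0]
  [0, 3, 0, 0]
  [0, 0, 3, 0]
  [0, 0, 0, 3]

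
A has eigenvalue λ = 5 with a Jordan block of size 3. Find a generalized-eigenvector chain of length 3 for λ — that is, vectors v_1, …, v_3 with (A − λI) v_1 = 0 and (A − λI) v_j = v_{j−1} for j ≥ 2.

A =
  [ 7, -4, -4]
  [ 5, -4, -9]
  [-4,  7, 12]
A Jordan chain for λ = 5 of length 3:
v_1 = (0, 1, -1)ᵀ
v_2 = (2, 5, -4)ᵀ
v_3 = (1, 0, 0)ᵀ

Let N = A − (5)·I. We want v_3 with N^3 v_3 = 0 but N^2 v_3 ≠ 0; then v_{j-1} := N · v_j for j = 3, …, 2.

Pick v_3 = (1, 0, 0)ᵀ.
Then v_2 = N · v_3 = (2, 5, -4)ᵀ.
Then v_1 = N · v_2 = (0, 1, -1)ᵀ.

Sanity check: (A − (5)·I) v_1 = (0, 0, 0)ᵀ = 0. ✓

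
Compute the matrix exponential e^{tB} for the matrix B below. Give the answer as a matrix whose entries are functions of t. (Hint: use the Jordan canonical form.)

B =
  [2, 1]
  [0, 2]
e^{tB} =
  [exp(2*t), t*exp(2*t)]
  [0, exp(2*t)]

Strategy: write B = P · J · P⁻¹ where J is a Jordan canonical form, so e^{tB} = P · e^{tJ} · P⁻¹, and e^{tJ} can be computed block-by-block.

B has Jordan form
J =
  [2, 1]
  [0, 2]
(up to reordering of blocks).

Per-block formulas:
  For a 2×2 Jordan block J_2(2): exp(t · J_2(2)) = e^(2t)·(I + t·N), where N is the 2×2 nilpotent shift.

After assembling e^{tJ} and conjugating by P, we get:

e^{tB} =
  [exp(2*t), t*exp(2*t)]
  [0, exp(2*t)]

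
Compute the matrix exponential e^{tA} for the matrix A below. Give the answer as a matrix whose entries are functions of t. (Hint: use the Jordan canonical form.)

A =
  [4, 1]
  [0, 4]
e^{tA} =
  [exp(4*t), t*exp(4*t)]
  [0, exp(4*t)]

Strategy: write A = P · J · P⁻¹ where J is a Jordan canonical form, so e^{tA} = P · e^{tJ} · P⁻¹, and e^{tJ} can be computed block-by-block.

A has Jordan form
J =
  [4, 1]
  [0, 4]
(up to reordering of blocks).

Per-block formulas:
  For a 2×2 Jordan block J_2(4): exp(t · J_2(4)) = e^(4t)·(I + t·N), where N is the 2×2 nilpotent shift.

After assembling e^{tJ} and conjugating by P, we get:

e^{tA} =
  [exp(4*t), t*exp(4*t)]
  [0, exp(4*t)]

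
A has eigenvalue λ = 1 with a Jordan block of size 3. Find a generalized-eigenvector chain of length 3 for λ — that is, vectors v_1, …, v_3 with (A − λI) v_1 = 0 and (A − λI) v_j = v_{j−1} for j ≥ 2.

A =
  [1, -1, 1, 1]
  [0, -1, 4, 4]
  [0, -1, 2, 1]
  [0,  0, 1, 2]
A Jordan chain for λ = 1 of length 3:
v_1 = (1, 0, 1, -1)ᵀ
v_2 = (-1, -2, -1, 0)ᵀ
v_3 = (0, 1, 0, 0)ᵀ

Let N = A − (1)·I. We want v_3 with N^3 v_3 = 0 but N^2 v_3 ≠ 0; then v_{j-1} := N · v_j for j = 3, …, 2.

Pick v_3 = (0, 1, 0, 0)ᵀ.
Then v_2 = N · v_3 = (-1, -2, -1, 0)ᵀ.
Then v_1 = N · v_2 = (1, 0, 1, -1)ᵀ.

Sanity check: (A − (1)·I) v_1 = (0, 0, 0, 0)ᵀ = 0. ✓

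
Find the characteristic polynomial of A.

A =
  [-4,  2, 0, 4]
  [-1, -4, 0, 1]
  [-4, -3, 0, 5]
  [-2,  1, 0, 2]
x^4 + 6*x^3 + 9*x^2

Expanding det(x·I − A) (e.g. by cofactor expansion or by noting that A is similar to its Jordan form J, which has the same characteristic polynomial as A) gives
  χ_A(x) = x^4 + 6*x^3 + 9*x^2
which factors as x^2*(x + 3)^2. The eigenvalues (with algebraic multiplicities) are λ = -3 with multiplicity 2, λ = 0 with multiplicity 2.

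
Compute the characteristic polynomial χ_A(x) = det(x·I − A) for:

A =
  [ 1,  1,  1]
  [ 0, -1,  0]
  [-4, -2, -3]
x^3 + 3*x^2 + 3*x + 1

Expanding det(x·I − A) (e.g. by cofactor expansion or by noting that A is similar to its Jordan form J, which has the same characteristic polynomial as A) gives
  χ_A(x) = x^3 + 3*x^2 + 3*x + 1
which factors as (x + 1)^3. The eigenvalues (with algebraic multiplicities) are λ = -1 with multiplicity 3.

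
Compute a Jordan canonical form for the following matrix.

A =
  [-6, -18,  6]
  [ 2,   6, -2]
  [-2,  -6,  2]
J_1(0) ⊕ J_1(0) ⊕ J_1(2)

The characteristic polynomial is
  det(x·I − A) = x^3 - 2*x^2 = x^2*(x - 2)

Eigenvalues and multiplicities (the geometric multiplicity of λ is n − rank(A − λI), which equals the number of Jordan blocks for λ):
  λ = 0: algebraic multiplicity = 2, geometric multiplicity = 2
  λ = 2: algebraic multiplicity = 1, geometric multiplicity = 1

Determining the block sizes for each eigenvalue:
  λ = 0: gm = am = 2, so every block has size 1 → block sizes [1, 1]
  λ = 2: one block (gm = 1), so the single block has size am = 1 → block sizes [1]

Assembling the blocks gives a Jordan form
J =
  [0, 0, 0]
  [0, 0, 0]
  [0, 0, 2]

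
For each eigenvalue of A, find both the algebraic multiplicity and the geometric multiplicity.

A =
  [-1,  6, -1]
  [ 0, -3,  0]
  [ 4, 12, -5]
λ = -3: alg = 3, geom = 2

Step 1 — factor the characteristic polynomial to read off the algebraic multiplicities:
  χ_A(x) = (x + 3)^3

Step 2 — compute geometric multiplicities via the rank-nullity identity g(λ) = n − rank(A − λI):
  rank(A − (-3)·I) = 1, so dim ker(A − (-3)·I) = n − 1 = 2

Summary:
  λ = -3: algebraic multiplicity = 3, geometric multiplicity = 2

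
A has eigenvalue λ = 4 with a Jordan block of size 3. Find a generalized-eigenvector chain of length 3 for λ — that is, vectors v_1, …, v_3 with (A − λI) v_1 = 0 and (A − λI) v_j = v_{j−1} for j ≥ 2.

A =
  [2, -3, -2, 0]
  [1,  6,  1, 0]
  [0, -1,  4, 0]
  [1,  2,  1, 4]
A Jordan chain for λ = 4 of length 3:
v_1 = (1, 0, -1, 0)ᵀ
v_2 = (-2, 1, 0, 1)ᵀ
v_3 = (1, 0, 0, 0)ᵀ

Let N = A − (4)·I. We want v_3 with N^3 v_3 = 0 but N^2 v_3 ≠ 0; then v_{j-1} := N · v_j for j = 3, …, 2.

Pick v_3 = (1, 0, 0, 0)ᵀ.
Then v_2 = N · v_3 = (-2, 1, 0, 1)ᵀ.
Then v_1 = N · v_2 = (1, 0, -1, 0)ᵀ.

Sanity check: (A − (4)·I) v_1 = (0, 0, 0, 0)ᵀ = 0. ✓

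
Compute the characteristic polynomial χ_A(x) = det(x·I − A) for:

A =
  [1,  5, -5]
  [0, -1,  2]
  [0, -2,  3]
x^3 - 3*x^2 + 3*x - 1

Expanding det(x·I − A) (e.g. by cofactor expansion or by noting that A is similar to its Jordan form J, which has the same characteristic polynomial as A) gives
  χ_A(x) = x^3 - 3*x^2 + 3*x - 1
which factors as (x - 1)^3. The eigenvalues (with algebraic multiplicities) are λ = 1 with multiplicity 3.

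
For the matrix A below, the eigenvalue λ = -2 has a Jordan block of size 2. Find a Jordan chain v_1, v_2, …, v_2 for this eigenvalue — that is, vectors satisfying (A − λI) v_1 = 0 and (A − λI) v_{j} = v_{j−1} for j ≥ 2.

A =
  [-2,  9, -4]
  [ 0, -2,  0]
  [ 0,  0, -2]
A Jordan chain for λ = -2 of length 2:
v_1 = (9, 0, 0)ᵀ
v_2 = (0, 1, 0)ᵀ

Let N = A − (-2)·I. We want v_2 with N^2 v_2 = 0 but N^1 v_2 ≠ 0; then v_{j-1} := N · v_j for j = 2, …, 2.

Pick v_2 = (0, 1, 0)ᵀ.
Then v_1 = N · v_2 = (9, 0, 0)ᵀ.

Sanity check: (A − (-2)·I) v_1 = (0, 0, 0)ᵀ = 0. ✓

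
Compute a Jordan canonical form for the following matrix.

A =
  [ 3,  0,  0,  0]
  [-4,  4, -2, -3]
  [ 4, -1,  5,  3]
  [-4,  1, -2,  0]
J_2(3) ⊕ J_1(3) ⊕ J_1(3)

The characteristic polynomial is
  det(x·I − A) = x^4 - 12*x^3 + 54*x^2 - 108*x + 81 = (x - 3)^4

Eigenvalues and multiplicities (the geometric multiplicity of λ is n − rank(A − λI), which equals the number of Jordan blocks for λ):
  λ = 3: algebraic multiplicity = 4, geometric multiplicity = 3

Determining the block sizes for each eigenvalue:
  λ = 3: 3 blocks summing to 4 forces exactly one block of size 2 and the rest size 1 → block sizes [2, 1, 1]

Assembling the blocks gives a Jordan form
J =
  [3, 1, 0, 0]
  [0, 3, 0, 0]
  [0, 0, 3, 0]
  [0, 0, 0, 3]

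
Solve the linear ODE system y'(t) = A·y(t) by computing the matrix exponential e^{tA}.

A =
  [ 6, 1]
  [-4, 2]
e^{tA} =
  [2*t*exp(4*t) + exp(4*t), t*exp(4*t)]
  [-4*t*exp(4*t), -2*t*exp(4*t) + exp(4*t)]

Strategy: write A = P · J · P⁻¹ where J is a Jordan canonical form, so e^{tA} = P · e^{tJ} · P⁻¹, and e^{tJ} can be computed block-by-block.

A has Jordan form
J =
  [4, 1]
  [0, 4]
(up to reordering of blocks).

Per-block formulas:
  For a 2×2 Jordan block J_2(4): exp(t · J_2(4)) = e^(4t)·(I + t·N), where N is the 2×2 nilpotent shift.

After assembling e^{tJ} and conjugating by P, we get:

e^{tA} =
  [2*t*exp(4*t) + exp(4*t), t*exp(4*t)]
  [-4*t*exp(4*t), -2*t*exp(4*t) + exp(4*t)]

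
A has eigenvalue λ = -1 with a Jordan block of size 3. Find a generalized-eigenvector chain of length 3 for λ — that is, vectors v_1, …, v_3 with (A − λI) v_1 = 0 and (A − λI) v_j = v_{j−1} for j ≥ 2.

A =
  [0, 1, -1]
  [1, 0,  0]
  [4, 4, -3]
A Jordan chain for λ = -1 of length 3:
v_1 = (-2, 2, 0)ᵀ
v_2 = (1, 1, 4)ᵀ
v_3 = (1, 0, 0)ᵀ

Let N = A − (-1)·I. We want v_3 with N^3 v_3 = 0 but N^2 v_3 ≠ 0; then v_{j-1} := N · v_j for j = 3, …, 2.

Pick v_3 = (1, 0, 0)ᵀ.
Then v_2 = N · v_3 = (1, 1, 4)ᵀ.
Then v_1 = N · v_2 = (-2, 2, 0)ᵀ.

Sanity check: (A − (-1)·I) v_1 = (0, 0, 0)ᵀ = 0. ✓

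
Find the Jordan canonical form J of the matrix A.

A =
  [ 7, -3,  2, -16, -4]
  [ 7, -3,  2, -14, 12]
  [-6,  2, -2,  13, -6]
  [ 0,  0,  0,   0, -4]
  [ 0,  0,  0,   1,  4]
J_2(0) ⊕ J_2(2) ⊕ J_1(2)

The characteristic polynomial is
  det(x·I − A) = x^5 - 6*x^4 + 12*x^3 - 8*x^2 = x^2*(x - 2)^3

Eigenvalues and multiplicities (the geometric multiplicity of λ is n − rank(A − λI), which equals the number of Jordan blocks for λ):
  λ = 0: algebraic multiplicity = 2, geometric multiplicity = 1
  λ = 2: algebraic multiplicity = 3, geometric multiplicity = 2

Determining the block sizes for each eigenvalue:
  λ = 0: one block (gm = 1), so the single block has size am = 2 → block sizes [2]
  λ = 2: 2 blocks summing to 3 forces exactly one block of size 2 and the rest size 1 → block sizes [2, 1]

Assembling the blocks gives a Jordan form
J =
  [0, 1, 0, 0, 0]
  [0, 0, 0, 0, 0]
  [0, 0, 2, 1, 0]
  [0, 0, 0, 2, 0]
  [0, 0, 0, 0, 2]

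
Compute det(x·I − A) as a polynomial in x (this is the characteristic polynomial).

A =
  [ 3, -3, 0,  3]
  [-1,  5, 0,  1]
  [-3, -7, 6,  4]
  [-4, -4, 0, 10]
x^4 - 24*x^3 + 216*x^2 - 864*x + 1296

Expanding det(x·I − A) (e.g. by cofactor expansion or by noting that A is similar to its Jordan form J, which has the same characteristic polynomial as A) gives
  χ_A(x) = x^4 - 24*x^3 + 216*x^2 - 864*x + 1296
which factors as (x - 6)^4. The eigenvalues (with algebraic multiplicities) are λ = 6 with multiplicity 4.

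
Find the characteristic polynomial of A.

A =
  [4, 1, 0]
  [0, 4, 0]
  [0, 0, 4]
x^3 - 12*x^2 + 48*x - 64

Expanding det(x·I − A) (e.g. by cofactor expansion or by noting that A is similar to its Jordan form J, which has the same characteristic polynomial as A) gives
  χ_A(x) = x^3 - 12*x^2 + 48*x - 64
which factors as (x - 4)^3. The eigenvalues (with algebraic multiplicities) are λ = 4 with multiplicity 3.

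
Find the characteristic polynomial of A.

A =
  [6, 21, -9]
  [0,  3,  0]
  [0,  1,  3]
x^3 - 12*x^2 + 45*x - 54

Expanding det(x·I − A) (e.g. by cofactor expansion or by noting that A is similar to its Jordan form J, which has the same characteristic polynomial as A) gives
  χ_A(x) = x^3 - 12*x^2 + 45*x - 54
which factors as (x - 6)*(x - 3)^2. The eigenvalues (with algebraic multiplicities) are λ = 3 with multiplicity 2, λ = 6 with multiplicity 1.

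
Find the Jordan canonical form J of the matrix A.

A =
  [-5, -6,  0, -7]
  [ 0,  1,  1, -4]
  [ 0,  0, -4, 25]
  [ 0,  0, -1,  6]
J_1(-5) ⊕ J_3(1)

The characteristic polynomial is
  det(x·I − A) = x^4 + 2*x^3 - 12*x^2 + 14*x - 5 = (x - 1)^3*(x + 5)

Eigenvalues and multiplicities (the geometric multiplicity of λ is n − rank(A − λI), which equals the number of Jordan blocks for λ):
  λ = -5: algebraic multiplicity = 1, geometric multiplicity = 1
  λ = 1: algebraic multiplicity = 3, geometric multiplicity = 1

Determining the block sizes for each eigenvalue:
  λ = -5: one block (gm = 1), so the single block has size am = 1 → block sizes [1]
  λ = 1: one block (gm = 1), so the single block has size am = 3 → block sizes [3]

Assembling the blocks gives a Jordan form
J =
  [-5, 0, 0, 0]
  [ 0, 1, 1, 0]
  [ 0, 0, 1, 1]
  [ 0, 0, 0, 1]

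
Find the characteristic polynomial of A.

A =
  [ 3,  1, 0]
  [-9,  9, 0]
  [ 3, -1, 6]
x^3 - 18*x^2 + 108*x - 216

Expanding det(x·I − A) (e.g. by cofactor expansion or by noting that A is similar to its Jordan form J, which has the same characteristic polynomial as A) gives
  χ_A(x) = x^3 - 18*x^2 + 108*x - 216
which factors as (x - 6)^3. The eigenvalues (with algebraic multiplicities) are λ = 6 with multiplicity 3.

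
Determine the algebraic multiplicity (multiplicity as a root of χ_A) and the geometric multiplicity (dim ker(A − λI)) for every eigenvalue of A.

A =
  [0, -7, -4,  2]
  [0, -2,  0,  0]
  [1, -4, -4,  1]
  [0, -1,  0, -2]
λ = -2: alg = 4, geom = 2

Step 1 — factor the characteristic polynomial to read off the algebraic multiplicities:
  χ_A(x) = (x + 2)^4

Step 2 — compute geometric multiplicities via the rank-nullity identity g(λ) = n − rank(A − λI):
  rank(A − (-2)·I) = 2, so dim ker(A − (-2)·I) = n − 2 = 2

Summary:
  λ = -2: algebraic multiplicity = 4, geometric multiplicity = 2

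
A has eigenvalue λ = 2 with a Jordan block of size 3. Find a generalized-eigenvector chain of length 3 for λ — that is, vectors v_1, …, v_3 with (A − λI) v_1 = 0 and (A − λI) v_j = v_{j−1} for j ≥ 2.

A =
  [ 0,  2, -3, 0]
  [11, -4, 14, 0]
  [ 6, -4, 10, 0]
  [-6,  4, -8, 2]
A Jordan chain for λ = 2 of length 3:
v_1 = (8, -4, -8, 8)ᵀ
v_2 = (-2, 11, 6, -6)ᵀ
v_3 = (1, 0, 0, 0)ᵀ

Let N = A − (2)·I. We want v_3 with N^3 v_3 = 0 but N^2 v_3 ≠ 0; then v_{j-1} := N · v_j for j = 3, …, 2.

Pick v_3 = (1, 0, 0, 0)ᵀ.
Then v_2 = N · v_3 = (-2, 11, 6, -6)ᵀ.
Then v_1 = N · v_2 = (8, -4, -8, 8)ᵀ.

Sanity check: (A − (2)·I) v_1 = (0, 0, 0, 0)ᵀ = 0. ✓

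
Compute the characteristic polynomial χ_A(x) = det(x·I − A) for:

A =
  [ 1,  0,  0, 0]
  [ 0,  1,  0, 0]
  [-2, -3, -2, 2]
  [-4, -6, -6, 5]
x^4 - 5*x^3 + 9*x^2 - 7*x + 2

Expanding det(x·I − A) (e.g. by cofactor expansion or by noting that A is similar to its Jordan form J, which has the same characteristic polynomial as A) gives
  χ_A(x) = x^4 - 5*x^3 + 9*x^2 - 7*x + 2
which factors as (x - 2)*(x - 1)^3. The eigenvalues (with algebraic multiplicities) are λ = 1 with multiplicity 3, λ = 2 with multiplicity 1.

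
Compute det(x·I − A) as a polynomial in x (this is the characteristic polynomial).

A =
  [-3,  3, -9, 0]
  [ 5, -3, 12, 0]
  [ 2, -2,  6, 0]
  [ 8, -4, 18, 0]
x^4

Expanding det(x·I − A) (e.g. by cofactor expansion or by noting that A is similar to its Jordan form J, which has the same characteristic polynomial as A) gives
  χ_A(x) = x^4
which factors as x^4. The eigenvalues (with algebraic multiplicities) are λ = 0 with multiplicity 4.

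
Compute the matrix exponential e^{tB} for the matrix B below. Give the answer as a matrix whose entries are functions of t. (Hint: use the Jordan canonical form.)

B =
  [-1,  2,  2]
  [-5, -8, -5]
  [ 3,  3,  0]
e^{tB} =
  [2*t*exp(-3*t) + exp(-3*t), 2*t*exp(-3*t), 2*t*exp(-3*t)]
  [-5*t*exp(-3*t), -5*t*exp(-3*t) + exp(-3*t), -5*t*exp(-3*t)]
  [3*t*exp(-3*t), 3*t*exp(-3*t), 3*t*exp(-3*t) + exp(-3*t)]

Strategy: write B = P · J · P⁻¹ where J is a Jordan canonical form, so e^{tB} = P · e^{tJ} · P⁻¹, and e^{tJ} can be computed block-by-block.

B has Jordan form
J =
  [-3,  1,  0]
  [ 0, -3,  0]
  [ 0,  0, -3]
(up to reordering of blocks).

Per-block formulas:
  For a 1×1 block at λ = -3: exp(t · [-3]) = [e^(-3t)].
  For a 2×2 Jordan block J_2(-3): exp(t · J_2(-3)) = e^(-3t)·(I + t·N), where N is the 2×2 nilpotent shift.

After assembling e^{tJ} and conjugating by P, we get:

e^{tB} =
  [2*t*exp(-3*t) + exp(-3*t), 2*t*exp(-3*t), 2*t*exp(-3*t)]
  [-5*t*exp(-3*t), -5*t*exp(-3*t) + exp(-3*t), -5*t*exp(-3*t)]
  [3*t*exp(-3*t), 3*t*exp(-3*t), 3*t*exp(-3*t) + exp(-3*t)]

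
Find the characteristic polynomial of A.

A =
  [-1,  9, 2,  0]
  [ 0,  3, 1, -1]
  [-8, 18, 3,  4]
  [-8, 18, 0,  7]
x^4 - 12*x^3 + 54*x^2 - 108*x + 81

Expanding det(x·I − A) (e.g. by cofactor expansion or by noting that A is similar to its Jordan form J, which has the same characteristic polynomial as A) gives
  χ_A(x) = x^4 - 12*x^3 + 54*x^2 - 108*x + 81
which factors as (x - 3)^4. The eigenvalues (with algebraic multiplicities) are λ = 3 with multiplicity 4.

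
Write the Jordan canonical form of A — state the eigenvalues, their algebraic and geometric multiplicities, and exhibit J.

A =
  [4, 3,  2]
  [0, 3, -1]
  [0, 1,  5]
J_3(4)

The characteristic polynomial is
  det(x·I − A) = x^3 - 12*x^2 + 48*x - 64 = (x - 4)^3

Eigenvalues and multiplicities (the geometric multiplicity of λ is n − rank(A − λI), which equals the number of Jordan blocks for λ):
  λ = 4: algebraic multiplicity = 3, geometric multiplicity = 1

Determining the block sizes for each eigenvalue:
  λ = 4: one block (gm = 1), so the single block has size am = 3 → block sizes [3]

Assembling the blocks gives a Jordan form
J =
  [4, 1, 0]
  [0, 4, 1]
  [0, 0, 4]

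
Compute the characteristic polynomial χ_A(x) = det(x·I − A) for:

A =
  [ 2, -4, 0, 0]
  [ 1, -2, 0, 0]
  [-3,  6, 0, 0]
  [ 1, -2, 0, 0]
x^4

Expanding det(x·I − A) (e.g. by cofactor expansion or by noting that A is similar to its Jordan form J, which has the same characteristic polynomial as A) gives
  χ_A(x) = x^4
which factors as x^4. The eigenvalues (with algebraic multiplicities) are λ = 0 with multiplicity 4.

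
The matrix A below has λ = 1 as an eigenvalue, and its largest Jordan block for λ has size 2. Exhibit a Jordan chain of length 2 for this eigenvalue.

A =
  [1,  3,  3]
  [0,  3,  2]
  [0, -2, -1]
A Jordan chain for λ = 1 of length 2:
v_1 = (3, 2, -2)ᵀ
v_2 = (0, 1, 0)ᵀ

Let N = A − (1)·I. We want v_2 with N^2 v_2 = 0 but N^1 v_2 ≠ 0; then v_{j-1} := N · v_j for j = 2, …, 2.

Pick v_2 = (0, 1, 0)ᵀ.
Then v_1 = N · v_2 = (3, 2, -2)ᵀ.

Sanity check: (A − (1)·I) v_1 = (0, 0, 0)ᵀ = 0. ✓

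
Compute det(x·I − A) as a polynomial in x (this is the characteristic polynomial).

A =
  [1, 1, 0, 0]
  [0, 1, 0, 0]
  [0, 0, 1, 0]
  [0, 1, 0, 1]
x^4 - 4*x^3 + 6*x^2 - 4*x + 1

Expanding det(x·I − A) (e.g. by cofactor expansion or by noting that A is similar to its Jordan form J, which has the same characteristic polynomial as A) gives
  χ_A(x) = x^4 - 4*x^3 + 6*x^2 - 4*x + 1
which factors as (x - 1)^4. The eigenvalues (with algebraic multiplicities) are λ = 1 with multiplicity 4.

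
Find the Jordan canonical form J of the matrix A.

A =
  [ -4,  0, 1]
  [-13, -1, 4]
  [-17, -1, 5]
J_3(0)

The characteristic polynomial is
  det(x·I − A) = x^3

Eigenvalues and multiplicities (the geometric multiplicity of λ is n − rank(A − λI), which equals the number of Jordan blocks for λ):
  λ = 0: algebraic multiplicity = 3, geometric multiplicity = 1

Determining the block sizes for each eigenvalue:
  λ = 0: one block (gm = 1), so the single block has size am = 3 → block sizes [3]

Assembling the blocks gives a Jordan form
J =
  [0, 1, 0]
  [0, 0, 1]
  [0, 0, 0]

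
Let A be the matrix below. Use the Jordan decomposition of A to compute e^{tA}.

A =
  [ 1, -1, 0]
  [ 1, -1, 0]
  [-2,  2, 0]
e^{tA} =
  [t + 1, -t, 0]
  [t, 1 - t, 0]
  [-2*t, 2*t, 1]

Strategy: write A = P · J · P⁻¹ where J is a Jordan canonical form, so e^{tA} = P · e^{tJ} · P⁻¹, and e^{tJ} can be computed block-by-block.

A has Jordan form
J =
  [0, 1, 0]
  [0, 0, 0]
  [0, 0, 0]
(up to reordering of blocks).

Per-block formulas:
  For a 2×2 Jordan block J_2(0): exp(t · J_2(0)) = e^(0t)·(I + t·N), where N is the 2×2 nilpotent shift.
  For a 1×1 block at λ = 0: exp(t · [0]) = [e^(0t)].

After assembling e^{tJ} and conjugating by P, we get:

e^{tA} =
  [t + 1, -t, 0]
  [t, 1 - t, 0]
  [-2*t, 2*t, 1]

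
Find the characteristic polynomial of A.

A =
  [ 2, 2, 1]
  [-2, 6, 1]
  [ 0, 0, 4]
x^3 - 12*x^2 + 48*x - 64

Expanding det(x·I − A) (e.g. by cofactor expansion or by noting that A is similar to its Jordan form J, which has the same characteristic polynomial as A) gives
  χ_A(x) = x^3 - 12*x^2 + 48*x - 64
which factors as (x - 4)^3. The eigenvalues (with algebraic multiplicities) are λ = 4 with multiplicity 3.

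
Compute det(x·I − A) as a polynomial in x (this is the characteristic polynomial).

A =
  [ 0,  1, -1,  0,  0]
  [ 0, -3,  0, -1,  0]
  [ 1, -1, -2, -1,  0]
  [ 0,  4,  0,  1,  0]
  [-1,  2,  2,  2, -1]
x^5 + 5*x^4 + 10*x^3 + 10*x^2 + 5*x + 1

Expanding det(x·I − A) (e.g. by cofactor expansion or by noting that A is similar to its Jordan form J, which has the same characteristic polynomial as A) gives
  χ_A(x) = x^5 + 5*x^4 + 10*x^3 + 10*x^2 + 5*x + 1
which factors as (x + 1)^5. The eigenvalues (with algebraic multiplicities) are λ = -1 with multiplicity 5.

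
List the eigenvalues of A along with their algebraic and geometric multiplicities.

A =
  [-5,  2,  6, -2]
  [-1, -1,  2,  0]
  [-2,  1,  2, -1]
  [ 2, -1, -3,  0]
λ = -1: alg = 4, geom = 2

Step 1 — factor the characteristic polynomial to read off the algebraic multiplicities:
  χ_A(x) = (x + 1)^4

Step 2 — compute geometric multiplicities via the rank-nullity identity g(λ) = n − rank(A − λI):
  rank(A − (-1)·I) = 2, so dim ker(A − (-1)·I) = n − 2 = 2

Summary:
  λ = -1: algebraic multiplicity = 4, geometric multiplicity = 2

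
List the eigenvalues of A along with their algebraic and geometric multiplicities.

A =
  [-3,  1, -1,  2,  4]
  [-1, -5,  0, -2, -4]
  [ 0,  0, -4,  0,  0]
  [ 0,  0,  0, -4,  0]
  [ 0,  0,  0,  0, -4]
λ = -4: alg = 5, geom = 3

Step 1 — factor the characteristic polynomial to read off the algebraic multiplicities:
  χ_A(x) = (x + 4)^5

Step 2 — compute geometric multiplicities via the rank-nullity identity g(λ) = n − rank(A − λI):
  rank(A − (-4)·I) = 2, so dim ker(A − (-4)·I) = n − 2 = 3

Summary:
  λ = -4: algebraic multiplicity = 5, geometric multiplicity = 3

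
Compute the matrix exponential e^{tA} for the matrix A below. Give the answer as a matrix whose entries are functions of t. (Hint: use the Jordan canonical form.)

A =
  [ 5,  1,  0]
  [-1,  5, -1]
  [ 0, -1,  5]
e^{tA} =
  [-t^2*exp(5*t)/2 + exp(5*t), t*exp(5*t), -t^2*exp(5*t)/2]
  [-t*exp(5*t), exp(5*t), -t*exp(5*t)]
  [t^2*exp(5*t)/2, -t*exp(5*t), t^2*exp(5*t)/2 + exp(5*t)]

Strategy: write A = P · J · P⁻¹ where J is a Jordan canonical form, so e^{tA} = P · e^{tJ} · P⁻¹, and e^{tJ} can be computed block-by-block.

A has Jordan form
J =
  [5, 1, 0]
  [0, 5, 1]
  [0, 0, 5]
(up to reordering of blocks).

Per-block formulas:
  For a 3×3 Jordan block J_3(5): exp(t · J_3(5)) = e^(5t)·(I + t·N + (t^2/2)·N^2), where N is the 3×3 nilpotent shift.

After assembling e^{tJ} and conjugating by P, we get:

e^{tA} =
  [-t^2*exp(5*t)/2 + exp(5*t), t*exp(5*t), -t^2*exp(5*t)/2]
  [-t*exp(5*t), exp(5*t), -t*exp(5*t)]
  [t^2*exp(5*t)/2, -t*exp(5*t), t^2*exp(5*t)/2 + exp(5*t)]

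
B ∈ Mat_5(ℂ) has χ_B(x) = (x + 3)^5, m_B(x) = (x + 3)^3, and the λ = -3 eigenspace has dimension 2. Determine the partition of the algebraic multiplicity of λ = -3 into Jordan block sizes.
Block sizes for λ = -3: [3, 2]

Step 1 — from the characteristic polynomial, algebraic multiplicity of λ = -3 is 5. From dim ker(B − (-3)·I) = 2, there are exactly 2 Jordan blocks for λ = -3.
Step 2 — from the minimal polynomial, the factor (x + 3)^3 tells us the largest block for λ = -3 has size 3.
Step 3 — with total size 5, 2 blocks, and largest block 3, the block sizes (in nonincreasing order) are [3, 2].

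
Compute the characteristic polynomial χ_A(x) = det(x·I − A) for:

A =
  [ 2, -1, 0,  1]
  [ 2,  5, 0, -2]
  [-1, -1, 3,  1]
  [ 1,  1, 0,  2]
x^4 - 12*x^3 + 54*x^2 - 108*x + 81

Expanding det(x·I − A) (e.g. by cofactor expansion or by noting that A is similar to its Jordan form J, which has the same characteristic polynomial as A) gives
  χ_A(x) = x^4 - 12*x^3 + 54*x^2 - 108*x + 81
which factors as (x - 3)^4. The eigenvalues (with algebraic multiplicities) are λ = 3 with multiplicity 4.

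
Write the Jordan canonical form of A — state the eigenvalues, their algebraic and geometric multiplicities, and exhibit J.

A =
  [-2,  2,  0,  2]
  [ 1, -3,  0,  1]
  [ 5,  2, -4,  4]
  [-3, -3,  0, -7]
J_2(-4) ⊕ J_2(-4)

The characteristic polynomial is
  det(x·I − A) = x^4 + 16*x^3 + 96*x^2 + 256*x + 256 = (x + 4)^4

Eigenvalues and multiplicities (the geometric multiplicity of λ is n − rank(A − λI), which equals the number of Jordan blocks for λ):
  λ = -4: algebraic multiplicity = 4, geometric multiplicity = 2

Determining the block sizes for each eigenvalue:
  λ = -4: with am = 4 and gm = 2, the partition is not yet determined (e.g. several partitions of 4 into 2 parts exist). Let N = A − (-4)·I. Computing rank(N^1) = 2, rank(N^2) = 0; the number of blocks of size ≥ j is rank(N^{j−1}) − rank(N^j), giving [2, 2]. So we have 2 block(s) of size 2 → block sizes [2, 2]

Assembling the blocks gives a Jordan form
J =
  [-4,  1,  0,  0]
  [ 0, -4,  0,  0]
  [ 0,  0, -4,  1]
  [ 0,  0,  0, -4]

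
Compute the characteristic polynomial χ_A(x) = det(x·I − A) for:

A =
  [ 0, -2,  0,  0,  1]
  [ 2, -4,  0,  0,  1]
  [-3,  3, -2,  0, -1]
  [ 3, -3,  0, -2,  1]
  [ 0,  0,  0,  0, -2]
x^5 + 10*x^4 + 40*x^3 + 80*x^2 + 80*x + 32

Expanding det(x·I − A) (e.g. by cofactor expansion or by noting that A is similar to its Jordan form J, which has the same characteristic polynomial as A) gives
  χ_A(x) = x^5 + 10*x^4 + 40*x^3 + 80*x^2 + 80*x + 32
which factors as (x + 2)^5. The eigenvalues (with algebraic multiplicities) are λ = -2 with multiplicity 5.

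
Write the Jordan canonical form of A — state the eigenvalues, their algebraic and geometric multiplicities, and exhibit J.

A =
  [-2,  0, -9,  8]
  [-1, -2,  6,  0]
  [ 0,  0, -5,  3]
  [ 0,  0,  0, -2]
J_1(-5) ⊕ J_3(-2)

The characteristic polynomial is
  det(x·I − A) = x^4 + 11*x^3 + 42*x^2 + 68*x + 40 = (x + 2)^3*(x + 5)

Eigenvalues and multiplicities (the geometric multiplicity of λ is n − rank(A − λI), which equals the number of Jordan blocks for λ):
  λ = -5: algebraic multiplicity = 1, geometric multiplicity = 1
  λ = -2: algebraic multiplicity = 3, geometric multiplicity = 1

Determining the block sizes for each eigenvalue:
  λ = -5: one block (gm = 1), so the single block has size am = 1 → block sizes [1]
  λ = -2: one block (gm = 1), so the single block has size am = 3 → block sizes [3]

Assembling the blocks gives a Jordan form
J =
  [-5,  0,  0,  0]
  [ 0, -2,  1,  0]
  [ 0,  0, -2,  1]
  [ 0,  0,  0, -2]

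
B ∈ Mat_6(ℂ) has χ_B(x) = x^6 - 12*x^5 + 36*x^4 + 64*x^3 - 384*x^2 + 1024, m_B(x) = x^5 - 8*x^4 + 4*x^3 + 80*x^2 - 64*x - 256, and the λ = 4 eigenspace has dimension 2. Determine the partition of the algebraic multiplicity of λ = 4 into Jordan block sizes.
Block sizes for λ = 4: [3, 1]

Step 1 — from the characteristic polynomial, algebraic multiplicity of λ = 4 is 4. From dim ker(B − (4)·I) = 2, there are exactly 2 Jordan blocks for λ = 4.
Step 2 — from the minimal polynomial, the factor (x − 4)^3 tells us the largest block for λ = 4 has size 3.
Step 3 — with total size 4, 2 blocks, and largest block 3, the block sizes (in nonincreasing order) are [3, 1].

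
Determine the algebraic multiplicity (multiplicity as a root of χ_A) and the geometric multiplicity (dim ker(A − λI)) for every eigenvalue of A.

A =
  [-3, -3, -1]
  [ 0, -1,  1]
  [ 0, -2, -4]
λ = -3: alg = 2, geom = 1; λ = -2: alg = 1, geom = 1

Step 1 — factor the characteristic polynomial to read off the algebraic multiplicities:
  χ_A(x) = (x + 2)*(x + 3)^2

Step 2 — compute geometric multiplicities via the rank-nullity identity g(λ) = n − rank(A − λI):
  rank(A − (-3)·I) = 2, so dim ker(A − (-3)·I) = n − 2 = 1
  rank(A − (-2)·I) = 2, so dim ker(A − (-2)·I) = n − 2 = 1

Summary:
  λ = -3: algebraic multiplicity = 2, geometric multiplicity = 1
  λ = -2: algebraic multiplicity = 1, geometric multiplicity = 1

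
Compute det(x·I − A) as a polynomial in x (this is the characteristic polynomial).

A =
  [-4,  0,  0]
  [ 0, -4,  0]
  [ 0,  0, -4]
x^3 + 12*x^2 + 48*x + 64

Expanding det(x·I − A) (e.g. by cofactor expansion or by noting that A is similar to its Jordan form J, which has the same characteristic polynomial as A) gives
  χ_A(x) = x^3 + 12*x^2 + 48*x + 64
which factors as (x + 4)^3. The eigenvalues (with algebraic multiplicities) are λ = -4 with multiplicity 3.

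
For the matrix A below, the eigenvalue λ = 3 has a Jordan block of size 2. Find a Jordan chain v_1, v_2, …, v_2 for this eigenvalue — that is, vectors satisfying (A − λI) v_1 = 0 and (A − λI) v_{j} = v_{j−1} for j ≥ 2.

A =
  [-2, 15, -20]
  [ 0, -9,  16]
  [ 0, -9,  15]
A Jordan chain for λ = 3 of length 2:
v_1 = (0, -12, -9)ᵀ
v_2 = (3, 1, 0)ᵀ

Let N = A − (3)·I. We want v_2 with N^2 v_2 = 0 but N^1 v_2 ≠ 0; then v_{j-1} := N · v_j for j = 2, …, 2.

Pick v_2 = (3, 1, 0)ᵀ.
Then v_1 = N · v_2 = (0, -12, -9)ᵀ.

Sanity check: (A − (3)·I) v_1 = (0, 0, 0)ᵀ = 0. ✓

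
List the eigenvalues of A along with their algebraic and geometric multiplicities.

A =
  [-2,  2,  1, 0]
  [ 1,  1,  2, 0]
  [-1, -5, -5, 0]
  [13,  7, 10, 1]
λ = -2: alg = 3, geom = 1; λ = 1: alg = 1, geom = 1

Step 1 — factor the characteristic polynomial to read off the algebraic multiplicities:
  χ_A(x) = (x - 1)*(x + 2)^3

Step 2 — compute geometric multiplicities via the rank-nullity identity g(λ) = n − rank(A − λI):
  rank(A − (-2)·I) = 3, so dim ker(A − (-2)·I) = n − 3 = 1
  rank(A − (1)·I) = 3, so dim ker(A − (1)·I) = n − 3 = 1

Summary:
  λ = -2: algebraic multiplicity = 3, geometric multiplicity = 1
  λ = 1: algebraic multiplicity = 1, geometric multiplicity = 1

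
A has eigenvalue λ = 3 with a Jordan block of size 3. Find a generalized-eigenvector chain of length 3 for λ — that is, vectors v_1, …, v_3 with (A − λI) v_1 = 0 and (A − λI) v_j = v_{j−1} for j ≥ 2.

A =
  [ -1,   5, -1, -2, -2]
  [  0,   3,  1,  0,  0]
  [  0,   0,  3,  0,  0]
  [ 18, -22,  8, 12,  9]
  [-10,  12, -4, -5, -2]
A Jordan chain for λ = 3 of length 3:
v_1 = (1, 0, 0, -4, 2)ᵀ
v_2 = (-1, 1, 0, 8, -4)ᵀ
v_3 = (0, 0, 1, 0, 0)ᵀ

Let N = A − (3)·I. We want v_3 with N^3 v_3 = 0 but N^2 v_3 ≠ 0; then v_{j-1} := N · v_j for j = 3, …, 2.

Pick v_3 = (0, 0, 1, 0, 0)ᵀ.
Then v_2 = N · v_3 = (-1, 1, 0, 8, -4)ᵀ.
Then v_1 = N · v_2 = (1, 0, 0, -4, 2)ᵀ.

Sanity check: (A − (3)·I) v_1 = (0, 0, 0, 0, 0)ᵀ = 0. ✓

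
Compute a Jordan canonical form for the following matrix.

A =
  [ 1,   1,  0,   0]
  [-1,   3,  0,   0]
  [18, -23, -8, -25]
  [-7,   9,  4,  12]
J_2(2) ⊕ J_2(2)

The characteristic polynomial is
  det(x·I − A) = x^4 - 8*x^3 + 24*x^2 - 32*x + 16 = (x - 2)^4

Eigenvalues and multiplicities (the geometric multiplicity of λ is n − rank(A − λI), which equals the number of Jordan blocks for λ):
  λ = 2: algebraic multiplicity = 4, geometric multiplicity = 2

Determining the block sizes for each eigenvalue:
  λ = 2: with am = 4 and gm = 2, the partition is not yet determined (e.g. several partitions of 4 into 2 parts exist). Let N = A − (2)·I. Computing rank(N^1) = 2, rank(N^2) = 0; the number of blocks of size ≥ j is rank(N^{j−1}) − rank(N^j), giving [2, 2]. So we have 2 block(s) of size 2 → block sizes [2, 2]

Assembling the blocks gives a Jordan form
J =
  [2, 1, 0, 0]
  [0, 2, 0, 0]
  [0, 0, 2, 1]
  [0, 0, 0, 2]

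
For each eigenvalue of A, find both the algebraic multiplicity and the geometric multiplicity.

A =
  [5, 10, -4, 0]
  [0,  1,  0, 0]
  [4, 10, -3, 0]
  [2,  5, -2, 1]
λ = 1: alg = 4, geom = 3

Step 1 — factor the characteristic polynomial to read off the algebraic multiplicities:
  χ_A(x) = (x - 1)^4

Step 2 — compute geometric multiplicities via the rank-nullity identity g(λ) = n − rank(A − λI):
  rank(A − (1)·I) = 1, so dim ker(A − (1)·I) = n − 1 = 3

Summary:
  λ = 1: algebraic multiplicity = 4, geometric multiplicity = 3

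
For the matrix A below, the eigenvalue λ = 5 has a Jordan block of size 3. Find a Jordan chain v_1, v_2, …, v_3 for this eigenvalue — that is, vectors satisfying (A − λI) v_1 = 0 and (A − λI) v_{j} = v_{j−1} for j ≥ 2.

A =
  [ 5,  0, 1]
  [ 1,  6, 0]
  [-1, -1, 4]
A Jordan chain for λ = 5 of length 3:
v_1 = (-1, 1, 0)ᵀ
v_2 = (0, 1, -1)ᵀ
v_3 = (1, 0, 0)ᵀ

Let N = A − (5)·I. We want v_3 with N^3 v_3 = 0 but N^2 v_3 ≠ 0; then v_{j-1} := N · v_j for j = 3, …, 2.

Pick v_3 = (1, 0, 0)ᵀ.
Then v_2 = N · v_3 = (0, 1, -1)ᵀ.
Then v_1 = N · v_2 = (-1, 1, 0)ᵀ.

Sanity check: (A − (5)·I) v_1 = (0, 0, 0)ᵀ = 0. ✓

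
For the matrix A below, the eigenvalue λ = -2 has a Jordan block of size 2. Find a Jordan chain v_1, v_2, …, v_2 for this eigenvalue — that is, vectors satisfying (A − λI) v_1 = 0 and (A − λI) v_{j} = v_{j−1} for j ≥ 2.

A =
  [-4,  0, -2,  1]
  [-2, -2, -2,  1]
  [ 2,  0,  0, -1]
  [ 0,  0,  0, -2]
A Jordan chain for λ = -2 of length 2:
v_1 = (-2, -2, 2, 0)ᵀ
v_2 = (1, 0, 0, 0)ᵀ

Let N = A − (-2)·I. We want v_2 with N^2 v_2 = 0 but N^1 v_2 ≠ 0; then v_{j-1} := N · v_j for j = 2, …, 2.

Pick v_2 = (1, 0, 0, 0)ᵀ.
Then v_1 = N · v_2 = (-2, -2, 2, 0)ᵀ.

Sanity check: (A − (-2)·I) v_1 = (0, 0, 0, 0)ᵀ = 0. ✓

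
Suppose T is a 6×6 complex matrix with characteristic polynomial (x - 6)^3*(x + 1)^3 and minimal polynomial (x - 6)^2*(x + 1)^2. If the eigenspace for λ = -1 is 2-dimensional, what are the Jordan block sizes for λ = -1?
Block sizes for λ = -1: [2, 1]

Step 1 — from the characteristic polynomial, algebraic multiplicity of λ = -1 is 3. From dim ker(T − (-1)·I) = 2, there are exactly 2 Jordan blocks for λ = -1.
Step 2 — from the minimal polynomial, the factor (x + 1)^2 tells us the largest block for λ = -1 has size 2.
Step 3 — with total size 3, 2 blocks, and largest block 2, the block sizes (in nonincreasing order) are [2, 1].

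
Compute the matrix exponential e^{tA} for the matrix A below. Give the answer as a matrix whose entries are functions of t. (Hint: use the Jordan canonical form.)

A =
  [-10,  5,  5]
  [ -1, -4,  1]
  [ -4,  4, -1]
e^{tA} =
  [-5*t*exp(-5*t) + exp(-5*t), 5*t*exp(-5*t), 5*t*exp(-5*t)]
  [-t*exp(-5*t), t*exp(-5*t) + exp(-5*t), t*exp(-5*t)]
  [-4*t*exp(-5*t), 4*t*exp(-5*t), 4*t*exp(-5*t) + exp(-5*t)]

Strategy: write A = P · J · P⁻¹ where J is a Jordan canonical form, so e^{tA} = P · e^{tJ} · P⁻¹, and e^{tJ} can be computed block-by-block.

A has Jordan form
J =
  [-5,  1,  0]
  [ 0, -5,  0]
  [ 0,  0, -5]
(up to reordering of blocks).

Per-block formulas:
  For a 2×2 Jordan block J_2(-5): exp(t · J_2(-5)) = e^(-5t)·(I + t·N), where N is the 2×2 nilpotent shift.
  For a 1×1 block at λ = -5: exp(t · [-5]) = [e^(-5t)].

After assembling e^{tJ} and conjugating by P, we get:

e^{tA} =
  [-5*t*exp(-5*t) + exp(-5*t), 5*t*exp(-5*t), 5*t*exp(-5*t)]
  [-t*exp(-5*t), t*exp(-5*t) + exp(-5*t), t*exp(-5*t)]
  [-4*t*exp(-5*t), 4*t*exp(-5*t), 4*t*exp(-5*t) + exp(-5*t)]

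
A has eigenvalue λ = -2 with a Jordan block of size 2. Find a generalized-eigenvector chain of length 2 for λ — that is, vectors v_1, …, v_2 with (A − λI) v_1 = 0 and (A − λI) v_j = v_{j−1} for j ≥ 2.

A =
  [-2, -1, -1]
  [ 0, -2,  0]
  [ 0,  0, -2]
A Jordan chain for λ = -2 of length 2:
v_1 = (-1, 0, 0)ᵀ
v_2 = (0, 1, 0)ᵀ

Let N = A − (-2)·I. We want v_2 with N^2 v_2 = 0 but N^1 v_2 ≠ 0; then v_{j-1} := N · v_j for j = 2, …, 2.

Pick v_2 = (0, 1, 0)ᵀ.
Then v_1 = N · v_2 = (-1, 0, 0)ᵀ.

Sanity check: (A − (-2)·I) v_1 = (0, 0, 0)ᵀ = 0. ✓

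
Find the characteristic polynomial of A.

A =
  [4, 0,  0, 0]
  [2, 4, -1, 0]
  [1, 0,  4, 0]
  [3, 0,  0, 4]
x^4 - 16*x^3 + 96*x^2 - 256*x + 256

Expanding det(x·I − A) (e.g. by cofactor expansion or by noting that A is similar to its Jordan form J, which has the same characteristic polynomial as A) gives
  χ_A(x) = x^4 - 16*x^3 + 96*x^2 - 256*x + 256
which factors as (x - 4)^4. The eigenvalues (with algebraic multiplicities) are λ = 4 with multiplicity 4.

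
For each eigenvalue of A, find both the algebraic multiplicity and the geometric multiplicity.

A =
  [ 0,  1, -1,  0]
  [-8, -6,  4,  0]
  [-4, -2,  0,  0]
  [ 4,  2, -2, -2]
λ = -2: alg = 4, geom = 3

Step 1 — factor the characteristic polynomial to read off the algebraic multiplicities:
  χ_A(x) = (x + 2)^4

Step 2 — compute geometric multiplicities via the rank-nullity identity g(λ) = n − rank(A − λI):
  rank(A − (-2)·I) = 1, so dim ker(A − (-2)·I) = n − 1 = 3

Summary:
  λ = -2: algebraic multiplicity = 4, geometric multiplicity = 3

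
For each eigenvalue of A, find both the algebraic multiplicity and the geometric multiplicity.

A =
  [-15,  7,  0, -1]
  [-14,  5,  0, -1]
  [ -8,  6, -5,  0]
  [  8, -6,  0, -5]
λ = -5: alg = 4, geom = 2

Step 1 — factor the characteristic polynomial to read off the algebraic multiplicities:
  χ_A(x) = (x + 5)^4

Step 2 — compute geometric multiplicities via the rank-nullity identity g(λ) = n − rank(A − λI):
  rank(A − (-5)·I) = 2, so dim ker(A − (-5)·I) = n − 2 = 2

Summary:
  λ = -5: algebraic multiplicity = 4, geometric multiplicity = 2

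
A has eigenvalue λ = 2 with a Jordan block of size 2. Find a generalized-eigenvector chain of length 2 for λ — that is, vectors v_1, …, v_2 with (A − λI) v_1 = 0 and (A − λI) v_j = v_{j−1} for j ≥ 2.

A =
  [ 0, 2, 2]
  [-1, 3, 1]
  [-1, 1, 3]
A Jordan chain for λ = 2 of length 2:
v_1 = (-2, -1, -1)ᵀ
v_2 = (1, 0, 0)ᵀ

Let N = A − (2)·I. We want v_2 with N^2 v_2 = 0 but N^1 v_2 ≠ 0; then v_{j-1} := N · v_j for j = 2, …, 2.

Pick v_2 = (1, 0, 0)ᵀ.
Then v_1 = N · v_2 = (-2, -1, -1)ᵀ.

Sanity check: (A − (2)·I) v_1 = (0, 0, 0)ᵀ = 0. ✓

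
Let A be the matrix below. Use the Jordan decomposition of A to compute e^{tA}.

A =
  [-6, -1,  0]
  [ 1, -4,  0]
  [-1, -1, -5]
e^{tA} =
  [-t*exp(-5*t) + exp(-5*t), -t*exp(-5*t), 0]
  [t*exp(-5*t), t*exp(-5*t) + exp(-5*t), 0]
  [-t*exp(-5*t), -t*exp(-5*t), exp(-5*t)]

Strategy: write A = P · J · P⁻¹ where J is a Jordan canonical form, so e^{tA} = P · e^{tJ} · P⁻¹, and e^{tJ} can be computed block-by-block.

A has Jordan form
J =
  [-5,  1,  0]
  [ 0, -5,  0]
  [ 0,  0, -5]
(up to reordering of blocks).

Per-block formulas:
  For a 1×1 block at λ = -5: exp(t · [-5]) = [e^(-5t)].
  For a 2×2 Jordan block J_2(-5): exp(t · J_2(-5)) = e^(-5t)·(I + t·N), where N is the 2×2 nilpotent shift.

After assembling e^{tJ} and conjugating by P, we get:

e^{tA} =
  [-t*exp(-5*t) + exp(-5*t), -t*exp(-5*t), 0]
  [t*exp(-5*t), t*exp(-5*t) + exp(-5*t), 0]
  [-t*exp(-5*t), -t*exp(-5*t), exp(-5*t)]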